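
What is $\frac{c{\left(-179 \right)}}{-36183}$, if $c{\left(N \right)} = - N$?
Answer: $- \frac{179}{36183} \approx -0.0049471$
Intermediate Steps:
$\frac{c{\left(-179 \right)}}{-36183} = \frac{\left(-1\right) \left(-179\right)}{-36183} = 179 \left(- \frac{1}{36183}\right) = - \frac{179}{36183}$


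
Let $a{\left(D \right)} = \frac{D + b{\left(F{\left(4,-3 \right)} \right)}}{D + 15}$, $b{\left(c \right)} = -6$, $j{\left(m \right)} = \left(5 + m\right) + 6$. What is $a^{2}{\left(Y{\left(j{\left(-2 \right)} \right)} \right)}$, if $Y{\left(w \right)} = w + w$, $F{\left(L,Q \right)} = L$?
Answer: $\frac{16}{121} \approx 0.13223$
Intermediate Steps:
$j{\left(m \right)} = 11 + m$
$Y{\left(w \right)} = 2 w$
$a{\left(D \right)} = \frac{-6 + D}{15 + D}$ ($a{\left(D \right)} = \frac{D - 6}{D + 15} = \frac{-6 + D}{15 + D}$)
$a^{2}{\left(Y{\left(j{\left(-2 \right)} \right)} \right)} = \left(\frac{-6 + 2 \left(11 - 2\right)}{15 + 2 \left(11 - 2\right)}\right)^{2} = \left(\frac{-6 + 2 \cdot 9}{15 + 2 \cdot 9}\right)^{2} = \left(\frac{-6 + 18}{15 + 18}\right)^{2} = \left(\frac{1}{33} \cdot 12\right)^{2} = \left(\frac{4}{11}\right)^{2} = \frac{16}{121}$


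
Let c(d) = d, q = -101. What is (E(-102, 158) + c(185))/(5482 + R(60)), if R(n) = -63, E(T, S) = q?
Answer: 84/5419 ≈ 0.015501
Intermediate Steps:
E(T, S) = -101
(E(-102, 158) + c(185))/(5482 + R(60)) = (-101 + 185)/(5482 - 63) = 84/5419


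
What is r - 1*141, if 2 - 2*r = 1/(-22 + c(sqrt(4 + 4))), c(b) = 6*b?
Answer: -27429/196 + 3*sqrt(2)/98 ≈ -139.90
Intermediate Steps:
r = 1 - 1/(2*(-22 + 12*sqrt(2))) (r = 1 - 1/(2*(-22 + 6*sqrt(4 + 4))) = 1 - 1/(2*(-22 + 6*sqrt(8))) = 1 - 1/(2*(-22 + 6*(2*sqrt(2)))) = 1 - 1/(2*(-22 + 12*sqrt(2))) ≈ 1.0994)
r - 1*141 = (207/196 + 3*sqrt(2)/98) - 1*141 = (207/196 + 3*sqrt(2)/98) - 141 = -27429/196 + 3*sqrt(2)/98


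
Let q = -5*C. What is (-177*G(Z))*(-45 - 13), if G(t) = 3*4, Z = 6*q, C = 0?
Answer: 123192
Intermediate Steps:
q = 0 (q = -5*0 = 0)
Z = 0 (Z = 6*0 = 0)
G(t) = 12
(-177*G(Z))*(-45 - 13) = (-177*12)*(-45 - 13) = -2124*(-58) = 123192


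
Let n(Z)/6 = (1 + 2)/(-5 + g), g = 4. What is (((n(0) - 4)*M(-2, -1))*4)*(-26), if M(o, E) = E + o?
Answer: -6864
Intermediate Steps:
n(Z) = -18 (n(Z) = 6*((1 + 2)/(-5 + 4)) = 6*(3/(-1)) = 6*(3*(-1)) = 6*(-3) = -18)
(((n(0) - 4)*M(-2, -1))*4)*(-26) = (((-18 - 4)*(-1 - 2))*4)*(-26) = (-22*(-3)*4)*(-26) = (66*4)*(-26) = 264*(-26) = -6864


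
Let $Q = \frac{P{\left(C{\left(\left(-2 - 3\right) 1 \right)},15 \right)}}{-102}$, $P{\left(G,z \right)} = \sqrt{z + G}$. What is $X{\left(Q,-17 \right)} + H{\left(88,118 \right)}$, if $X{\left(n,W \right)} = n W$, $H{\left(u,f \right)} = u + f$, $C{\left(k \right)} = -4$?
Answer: $206 + \frac{\sqrt{11}}{6} \approx 206.55$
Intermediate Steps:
$P{\left(G,z \right)} = \sqrt{G + z}$
$H{\left(u,f \right)} = f + u$
$Q = - \frac{\sqrt{11}}{102}$ ($Q = \frac{\sqrt{-4 + 15}}{-102} = \sqrt{11} \left(- \frac{1}{102}\right) = - \frac{\sqrt{11}}{102} \approx -0.032516$)
$X{\left(n,W \right)} = W n$
$X{\left(Q,-17 \right)} + H{\left(88,118 \right)} = - 17 \left(- \frac{\sqrt{11}}{102}\right) + \left(118 + 88\right) = \frac{\sqrt{11}}{6} + 206 = 206 + \frac{\sqrt{11}}{6}$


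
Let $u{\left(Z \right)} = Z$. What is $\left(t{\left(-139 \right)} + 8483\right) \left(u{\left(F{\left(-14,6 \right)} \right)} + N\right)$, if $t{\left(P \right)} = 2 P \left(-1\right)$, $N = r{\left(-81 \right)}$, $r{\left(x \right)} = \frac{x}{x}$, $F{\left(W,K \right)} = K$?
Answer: $61327$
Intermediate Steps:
$r{\left(x \right)} = 1$
$N = 1$
$t{\left(P \right)} = - 2 P$
$\left(t{\left(-139 \right)} + 8483\right) \left(u{\left(F{\left(-14,6 \right)} \right)} + N\right) = \left(\left(-2\right) \left(-139\right) + 8483\right) \left(6 + 1\right) = \left(278 + 8483\right) 7 = 8761 \cdot 7 = 61327$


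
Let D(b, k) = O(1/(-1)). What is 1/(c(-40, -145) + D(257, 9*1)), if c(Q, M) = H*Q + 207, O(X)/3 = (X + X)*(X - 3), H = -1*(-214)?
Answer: -1/8329 ≈ -0.00012006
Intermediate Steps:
H = 214
O(X) = 6*X*(-3 + X) (O(X) = 3*((X + X)*(X - 3)) = 3*((2*X)*(-3 + X)) = 3*(2*X*(-3 + X)) = 6*X*(-3 + X))
D(b, k) = 24 (D(b, k) = 6*(-3 + 1/(-1))/(-1) = 6*(-1)*(-3 - 1) = 6*(-1)*(-4) = 24)
c(Q, M) = 207 + 214*Q (c(Q, M) = 214*Q + 207 = 207 + 214*Q)
1/(c(-40, -145) + D(257, 9*1)) = 1/((207 + 214*(-40)) + 24) = 1/((207 - 8560) + 24) = 1/(-8353 + 24) = 1/(-8329) = -1/8329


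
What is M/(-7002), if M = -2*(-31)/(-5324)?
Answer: 31/18639324 ≈ 1.6632e-6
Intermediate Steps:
M = -31/2662 (M = 62*(-1/5324) = -31/2662 ≈ -0.011645)
M/(-7002) = -31/2662/(-7002) = -31/2662*(-1/7002) = 31/18639324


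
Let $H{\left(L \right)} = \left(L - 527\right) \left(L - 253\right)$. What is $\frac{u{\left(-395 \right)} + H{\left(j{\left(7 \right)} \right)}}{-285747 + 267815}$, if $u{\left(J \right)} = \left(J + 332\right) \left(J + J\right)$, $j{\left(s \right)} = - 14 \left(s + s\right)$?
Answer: $- \frac{374397}{17932} \approx -20.879$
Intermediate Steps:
$j{\left(s \right)} = - 28 s$ ($j{\left(s \right)} = - 14 \cdot 2 s = - 28 s$)
$H{\left(L \right)} = \left(-527 + L\right) \left(-253 + L\right)$
$u{\left(J \right)} = 2 J \left(332 + J\right)$ ($u{\left(J \right)} = \left(332 + J\right) 2 J = 2 J \left(332 + J\right)$)
$\frac{u{\left(-395 \right)} + H{\left(j{\left(7 \right)} \right)}}{-285747 + 267815} = \frac{2 \left(-395\right) \left(332 - 395\right) + \left(133331 + \left(\left(-28\right) 7\right)^{2} - 780 \left(\left(-28\right) 7\right)\right)}{-285747 + 267815} = \frac{2 \left(-395\right) \left(-63\right) + \left(133331 + \left(-196\right)^{2} - -152880\right)}{-17932} = \left(49770 + \left(133331 + 38416 + 152880\right)\right) \left(- \frac{1}{17932}\right) = \left(49770 + 324627\right) \left(- \frac{1}{17932}\right) = 374397 \left(- \frac{1}{17932}\right) = - \frac{374397}{17932}$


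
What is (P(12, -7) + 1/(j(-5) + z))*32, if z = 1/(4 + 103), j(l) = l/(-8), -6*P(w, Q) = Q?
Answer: 15888/181 ≈ 87.779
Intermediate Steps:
P(w, Q) = -Q/6
j(l) = -l/8 (j(l) = l*(-⅛) = -l/8)
z = 1/107 ≈ 0.0093458
(P(12, -7) + 1/(j(-5) + z))*32 = (-⅙*(-7) + 1/(-⅛*(-5) + 1/107))*32 = (7/6 + 1/(5/8 + 1/107))*32 = (7/6 + 1/(543/856))*32 = (7/6 + 856/543)*32 = (993/362)*32 = 15888/181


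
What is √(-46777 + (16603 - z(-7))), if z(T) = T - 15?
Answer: 2*I*√7538 ≈ 173.64*I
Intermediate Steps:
z(T) = -15 + T
√(-46777 + (16603 - z(-7))) = √(-46777 + (16603 - (-15 - 7))) = √(-46777 + (16603 - 1*(-22))) = √(-46777 + (16603 + 22)) = √(-46777 + 16625) = √(-30152) = 2*I*√7538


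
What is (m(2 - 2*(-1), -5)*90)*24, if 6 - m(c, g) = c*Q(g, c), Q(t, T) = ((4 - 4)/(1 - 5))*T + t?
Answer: 56160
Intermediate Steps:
Q(t, T) = t (Q(t, T) = (0/(-4))*T + t = (0*(-¼))*T + t = 0*T + t = 0 + t = t)
m(c, g) = 6 - c*g
(m(2 - 2*(-1), -5)*90)*24 = ((6 - 1*(2 - 2*(-1))*(-5))*90)*24 = ((6 - 1*(2 + 2)*(-5))*90)*24 = ((6 - 1*4*(-5))*90)*24 = ((6 + 20)*90)*24 = (26*90)*24 = 2340*24 = 56160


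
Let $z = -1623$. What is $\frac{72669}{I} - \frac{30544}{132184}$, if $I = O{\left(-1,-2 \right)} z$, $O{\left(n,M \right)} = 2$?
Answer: $- \frac{404367705}{17877886} \approx -22.618$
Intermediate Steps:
$I = -3246$ ($I = 2 \left(-1623\right) = -3246$)
$\frac{72669}{I} - \frac{30544}{132184} = \frac{72669}{-3246} - \frac{30544}{132184} = 72669 \left(- \frac{1}{3246}\right) - \frac{3818}{16523} = - \frac{24223}{1082} - \frac{3818}{16523} = - \frac{404367705}{17877886}$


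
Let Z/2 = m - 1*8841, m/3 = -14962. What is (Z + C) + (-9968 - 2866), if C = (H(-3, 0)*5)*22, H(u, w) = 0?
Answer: -120288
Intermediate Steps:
m = -44886 (m = 3*(-14962) = -44886)
Z = -107454 (Z = 2*(-44886 - 1*8841) = 2*(-44886 - 8841) = 2*(-53727) = -107454)
C = 0 (C = (0*5)*22 = 0*22 = 0)
(Z + C) + (-9968 - 2866) = (-107454 + 0) + (-9968 - 2866) = -107454 - 12834 = -120288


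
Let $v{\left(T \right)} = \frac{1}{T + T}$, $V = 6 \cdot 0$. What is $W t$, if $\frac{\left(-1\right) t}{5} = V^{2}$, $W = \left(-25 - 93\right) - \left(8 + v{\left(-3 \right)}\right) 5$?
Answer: $0$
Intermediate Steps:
$V = 0$
$v{\left(T \right)} = \frac{1}{2 T}$
$W = - \frac{943}{6}$ ($W = \left(-25 - 93\right) - \left(8 + \frac{1}{2 \left(-3\right)}\right) 5 = \left(-25 - 93\right) - \left(8 + \frac{1}{2} \left(- \frac{1}{3}\right)\right) 5 = -118 - \left(8 - \frac{1}{6}\right) 5 = -118 - \frac{47}{6} \cdot 5 = -118 - \frac{235}{6} = - \frac{943}{6} \approx -157.17$)
$t = 0$ ($t = - 5 \cdot 0^{2} = \left(-5\right) 0 = 0$)
$W t = \left(- \frac{943}{6}\right) 0 = 0$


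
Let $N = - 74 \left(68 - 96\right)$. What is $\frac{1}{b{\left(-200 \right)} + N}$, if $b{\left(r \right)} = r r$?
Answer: $\frac{1}{42072} \approx 2.3769 \cdot 10^{-5}$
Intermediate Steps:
$b{\left(r \right)} = r^{2}$
$N = 2072$ ($N = \left(-74\right) \left(-28\right) = 2072$)
$\frac{1}{b{\left(-200 \right)} + N} = \frac{1}{\left(-200\right)^{2} + 2072} = \frac{1}{40000 + 2072} = \frac{1}{42072}$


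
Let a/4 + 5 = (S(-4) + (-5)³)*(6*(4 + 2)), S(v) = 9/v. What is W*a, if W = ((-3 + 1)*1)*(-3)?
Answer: -110064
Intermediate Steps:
a = -18344 (a = -20 + 4*((9/(-4) + (-5)³)*(6*(4 + 2))) = -20 + 4*((9*(-¼) - 125)*(6*6)) = -20 + 4*((-9/4 - 125)*36) = -20 + 4*(-509/4*36) = -20 + 4*(-4581) = -20 - 18324 = -18344)
W = 6 (W = -2*1*(-3) = -2*(-3) = 6)
W*a = 6*(-18344) = -110064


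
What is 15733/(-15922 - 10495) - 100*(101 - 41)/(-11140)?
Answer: -838181/14714269 ≈ -0.056964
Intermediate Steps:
15733/(-15922 - 10495) - 100*(101 - 41)/(-11140) = 15733/(-26417) - 100*60*(-1/11140) = 15733*(-1/26417) - 6000*(-1/11140) = -15733/26417 + 300/557 = -838181/14714269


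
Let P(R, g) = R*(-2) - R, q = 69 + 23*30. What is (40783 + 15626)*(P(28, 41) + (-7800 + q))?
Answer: -401914125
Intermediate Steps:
q = 759 (q = 69 + 690 = 759)
P(R, g) = -3*R (P(R, g) = -2*R - R = -3*R)
(40783 + 15626)*(P(28, 41) + (-7800 + q)) = (40783 + 15626)*(-3*28 + (-7800 + 759)) = 56409*(-84 - 7041) = 56409*(-7125) = -401914125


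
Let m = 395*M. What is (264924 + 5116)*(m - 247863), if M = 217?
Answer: -43786445920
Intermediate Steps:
m = 85715 (m = 395*217 = 85715)
(264924 + 5116)*(m - 247863) = (264924 + 5116)*(85715 - 247863) = 270040*(-162148) = -43786445920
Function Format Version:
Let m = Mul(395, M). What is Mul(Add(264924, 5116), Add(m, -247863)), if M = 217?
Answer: -43786445920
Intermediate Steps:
m = 85715 (m = Mul(395, 217) = 85715)
Mul(Add(264924, 5116), Add(m, -247863)) = Mul(Add(264924, 5116), Add(85715, -247863)) = Mul(270040, -162148) = -43786445920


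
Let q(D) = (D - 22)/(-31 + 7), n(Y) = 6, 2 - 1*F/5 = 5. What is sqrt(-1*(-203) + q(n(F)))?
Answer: sqrt(1833)/3 ≈ 14.271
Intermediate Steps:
F = -15 (F = 10 - 5*5 = 10 - 25 = -15)
q(D) = 11/12 - D/24 (q(D) = (-22 + D)/(-24) = (-22 + D)*(-1/24) = 11/12 - D/24)
sqrt(-1*(-203) + q(n(F))) = sqrt(-1*(-203) + (11/12 - 1/24*6)) = sqrt(203 + (11/12 - 1/4)) = sqrt(203 + 2/3) = sqrt(611/3) = sqrt(1833)/3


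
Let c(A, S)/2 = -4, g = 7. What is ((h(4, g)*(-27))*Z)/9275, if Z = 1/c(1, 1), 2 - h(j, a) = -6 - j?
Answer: 81/18550 ≈ 0.0043666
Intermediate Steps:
c(A, S) = -8 (c(A, S) = 2*(-4) = -8)
h(j, a) = 8 + j (h(j, a) = 2 - (-6 - j) = 2 + (6 + j) = 8 + j)
Z = -1/8 (Z = 1/(-8) = -1/8 ≈ -0.12500)
((h(4, g)*(-27))*Z)/9275 = (((8 + 4)*(-27))*(-1/8))/9275 = ((12*(-27))*(-1/8))*(1/9275) = -324*(-1/8)*(1/9275) = (81/2)*(1/9275) = 81/18550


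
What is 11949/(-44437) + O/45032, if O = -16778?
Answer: -641825677/1000543492 ≈ -0.64148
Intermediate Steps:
11949/(-44437) + O/45032 = 11949/(-44437) - 16778/45032 = 11949*(-1/44437) - 16778*1/45032 = -11949/44437 - 8389/22516 = -641825677/1000543492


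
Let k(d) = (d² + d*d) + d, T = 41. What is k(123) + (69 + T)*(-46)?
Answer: 25321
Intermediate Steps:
k(d) = d + 2*d² (k(d) = (d² + d²) + d = 2*d² + d = d + 2*d²)
k(123) + (69 + T)*(-46) = 123*(1 + 2*123) + (69 + 41)*(-46) = 123*(1 + 246) + 110*(-46) = 123*247 - 5060 = 30381 - 5060 = 25321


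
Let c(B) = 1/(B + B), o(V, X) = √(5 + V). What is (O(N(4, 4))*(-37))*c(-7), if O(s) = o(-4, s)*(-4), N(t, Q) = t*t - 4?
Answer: -74/7 ≈ -10.571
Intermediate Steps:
N(t, Q) = -4 + t² (N(t, Q) = t² - 4 = -4 + t²)
O(s) = -4 (O(s) = √(5 - 4)*(-4) = √1*(-4) = 1*(-4) = -4)
c(B) = 1/(2*B)
(O(N(4, 4))*(-37))*c(-7) = (-4*(-37))*((½)/(-7)) = 148*((½)*(-⅐)) = 148*(-1/14) = -74/7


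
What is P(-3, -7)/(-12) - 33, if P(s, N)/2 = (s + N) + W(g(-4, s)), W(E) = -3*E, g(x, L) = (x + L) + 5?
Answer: -97/3 ≈ -32.333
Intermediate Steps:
g(x, L) = 5 + L + x (g(x, L) = (L + x) + 5 = 5 + L + x)
P(s, N) = -6 - 4*s + 2*N (P(s, N) = 2*((s + N) - 3*(5 + s - 4)) = 2*((N + s) - 3*(1 + s)) = 2*((N + s) + (-3 - 3*s)) = 2*(-3 + N - 2*s) = -6 - 4*s + 2*N)
P(-3, -7)/(-12) - 33 = (-6 - 4*(-3) + 2*(-7))/(-12) - 33 = (-6 + 12 - 14)*(-1/12) - 33 = -8*(-1/12) - 33 = 2/3 - 33 = -97/3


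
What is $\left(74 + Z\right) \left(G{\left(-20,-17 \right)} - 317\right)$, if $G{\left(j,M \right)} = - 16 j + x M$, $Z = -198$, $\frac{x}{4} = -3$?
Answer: $-25668$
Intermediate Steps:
$x = -12$ ($x = 4 \left(-3\right) = -12$)
$G{\left(j,M \right)} = - 16 j - 12 M$
$\left(74 + Z\right) \left(G{\left(-20,-17 \right)} - 317\right) = \left(74 - 198\right) \left(\left(\left(-16\right) \left(-20\right) - -204\right) - 317\right) = - 124 \left(\left(320 + 204\right) - 317\right) = - 124 \left(524 - 317\right) = \left(-124\right) 207 = -25668$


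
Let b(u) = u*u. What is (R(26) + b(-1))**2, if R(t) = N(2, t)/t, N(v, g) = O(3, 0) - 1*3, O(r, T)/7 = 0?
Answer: 529/676 ≈ 0.78254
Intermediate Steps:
O(r, T) = 0 (O(r, T) = 7*0 = 0)
b(u) = u**2
N(v, g) = -3 (N(v, g) = 0 - 1*3 = 0 - 3 = -3)
R(t) = -3/t
(R(26) + b(-1))**2 = (-3/26 + (-1)**2)**2 = (-3*1/26 + 1)**2 = (-3/26 + 1)**2 = (23/26)**2 = 529/676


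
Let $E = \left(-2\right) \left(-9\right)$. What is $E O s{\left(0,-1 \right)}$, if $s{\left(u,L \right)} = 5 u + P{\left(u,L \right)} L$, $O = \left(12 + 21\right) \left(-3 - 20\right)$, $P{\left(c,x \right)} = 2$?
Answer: $27324$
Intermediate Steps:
$E = 18$
$O = -759$ ($O = 33 \left(-23\right) = -759$)
$s{\left(u,L \right)} = 2 L + 5 u$ ($s{\left(u,L \right)} = 5 u + 2 L = 2 L + 5 u$)
$E O s{\left(0,-1 \right)} = 18 \left(-759\right) \left(2 \left(-1\right) + 5 \cdot 0\right) = - 13662 \left(-2 + 0\right) = \left(-13662\right) \left(-2\right) = 27324$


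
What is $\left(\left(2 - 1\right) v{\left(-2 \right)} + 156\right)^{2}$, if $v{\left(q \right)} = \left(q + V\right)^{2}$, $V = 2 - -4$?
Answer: $29584$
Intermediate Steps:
$V = 6$ ($V = 2 + 4 = 6$)
$v{\left(q \right)} = \left(6 + q\right)^{2}$ ($v{\left(q \right)} = \left(q + 6\right)^{2} = \left(6 + q\right)^{2}$)
$\left(\left(2 - 1\right) v{\left(-2 \right)} + 156\right)^{2} = \left(\left(2 - 1\right) \left(6 - 2\right)^{2} + 156\right)^{2} = \left(1 \cdot 4^{2} + 156\right)^{2} = \left(1 \cdot 16 + 156\right)^{2} = \left(16 + 156\right)^{2} = 172^{2} = 29584$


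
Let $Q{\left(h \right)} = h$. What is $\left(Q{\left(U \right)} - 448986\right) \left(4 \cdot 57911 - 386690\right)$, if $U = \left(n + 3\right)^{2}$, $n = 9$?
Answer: $69591156732$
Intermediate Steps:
$U = 144$ ($U = \left(9 + 3\right)^{2} = 12^{2} = 144$)
$\left(Q{\left(U \right)} - 448986\right) \left(4 \cdot 57911 - 386690\right) = \left(144 - 448986\right) \left(4 \cdot 57911 - 386690\right) = - 448842 \left(231644 - 386690\right) = \left(-448842\right) \left(-155046\right) = 69591156732$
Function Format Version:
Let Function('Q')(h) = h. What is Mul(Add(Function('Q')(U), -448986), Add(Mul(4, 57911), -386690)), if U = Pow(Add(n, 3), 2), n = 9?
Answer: 69591156732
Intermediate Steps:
U = 144 (U = Pow(Add(9, 3), 2) = Pow(12, 2) = 144)
Mul(Add(Function('Q')(U), -448986), Add(Mul(4, 57911), -386690)) = Mul(Add(144, -448986), Add(Mul(4, 57911), -386690)) = Mul(-448842, Add(231644, -386690)) = Mul(-448842, -155046) = 69591156732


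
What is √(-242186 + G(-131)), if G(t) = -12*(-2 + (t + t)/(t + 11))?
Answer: 3*I*√672745/5 ≈ 492.13*I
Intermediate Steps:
G(t) = 24 - 24*t/(11 + t) (G(t) = -12*(-2 + (2*t)/(11 + t)) = -12*(-2 + 2*t/(11 + t)) = 24 - 24*t/(11 + t))
√(-242186 + G(-131)) = √(-242186 + 264/(11 - 131)) = √(-242186 + 264/(-120)) = √(-242186 + 264*(-1/120)) = √(-242186 - 11/5) = √(-1210941/5) = 3*I*√672745/5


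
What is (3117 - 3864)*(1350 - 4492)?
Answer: 2347074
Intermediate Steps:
(3117 - 3864)*(1350 - 4492) = -747*(-3142) = 2347074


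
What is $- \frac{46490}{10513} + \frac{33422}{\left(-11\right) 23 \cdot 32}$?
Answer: $- \frac{363874263}{42556624} \approx -8.5504$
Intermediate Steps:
$- \frac{46490}{10513} + \frac{33422}{\left(-11\right) 23 \cdot 32} = \left(-46490\right) \frac{1}{10513} + \frac{33422}{\left(-253\right) 32} = - \frac{46490}{10513} + \frac{33422}{-8096} = - \frac{46490}{10513} + 33422 \left(- \frac{1}{8096}\right) = - \frac{46490}{10513} - \frac{16711}{4048} = - \frac{363874263}{42556624}$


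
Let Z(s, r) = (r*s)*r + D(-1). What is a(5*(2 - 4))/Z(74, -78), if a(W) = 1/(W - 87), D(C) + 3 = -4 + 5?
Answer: -1/43670758 ≈ -2.2899e-8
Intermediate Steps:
D(C) = -2 (D(C) = -3 + (-4 + 5) = -3 + 1 = -2)
Z(s, r) = -2 + s*r² (Z(s, r) = (r*s)*r - 2 = s*r² - 2 = -2 + s*r²)
a(W) = 1/(-87 + W)
a(5*(2 - 4))/Z(74, -78) = 1/((-87 + 5*(2 - 4))*(-2 + 74*(-78)²)) = 1/((-87 + 5*(-2))*(-2 + 74*6084)) = 1/((-87 - 10)*(-2 + 450216)) = 1/(-97*450214) = -1/97*1/450214 = -1/43670758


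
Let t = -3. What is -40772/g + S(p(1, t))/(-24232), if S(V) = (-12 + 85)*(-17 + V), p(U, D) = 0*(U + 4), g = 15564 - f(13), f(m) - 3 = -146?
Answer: -968494717/380612024 ≈ -2.5446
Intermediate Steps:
f(m) = -143 (f(m) = 3 - 146 = -143)
g = 15707 (g = 15564 - 1*(-143) = 15564 + 143 = 15707)
p(U, D) = 0 (p(U, D) = 0*(4 + U) = 0)
S(V) = -1241 + 73*V (S(V) = 73*(-17 + V) = -1241 + 73*V)
-40772/g + S(p(1, t))/(-24232) = -40772/15707 + (-1241 + 73*0)/(-24232) = -40772*1/15707 + (-1241 + 0)*(-1/24232) = -40772/15707 - 1241*(-1/24232) = -40772/15707 + 1241/24232 = -968494717/380612024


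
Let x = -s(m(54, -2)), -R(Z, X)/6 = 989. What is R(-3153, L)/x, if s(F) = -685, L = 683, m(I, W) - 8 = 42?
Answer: -5934/685 ≈ -8.6628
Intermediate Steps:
m(I, W) = 50 (m(I, W) = 8 + 42 = 50)
R(Z, X) = -5934 (R(Z, X) = -6*989 = -5934)
x = 685 (x = -1*(-685) = 685)
R(-3153, L)/x = -5934/685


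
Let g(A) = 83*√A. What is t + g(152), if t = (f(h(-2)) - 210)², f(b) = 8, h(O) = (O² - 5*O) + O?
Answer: 40804 + 166*√38 ≈ 41827.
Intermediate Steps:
h(O) = O² - 4*O
t = 40804 (t = (8 - 210)² = (-202)² = 40804)
t + g(152) = 40804 + 83*√152 = 40804 + 83*(2*√38) = 40804 + 166*√38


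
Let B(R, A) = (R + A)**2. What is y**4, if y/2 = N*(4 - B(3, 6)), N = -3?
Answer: 45558341136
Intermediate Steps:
B(R, A) = (A + R)**2
y = 462 (y = 2*(-3*(4 - (6 + 3)**2)) = 2*(-3*(4 - 1*9**2)) = 2*(-3*(4 - 1*81)) = 2*(-3*(4 - 81)) = 2*(-3*(-77)) = 2*231 = 462)
y**4 = 462**4 = 45558341136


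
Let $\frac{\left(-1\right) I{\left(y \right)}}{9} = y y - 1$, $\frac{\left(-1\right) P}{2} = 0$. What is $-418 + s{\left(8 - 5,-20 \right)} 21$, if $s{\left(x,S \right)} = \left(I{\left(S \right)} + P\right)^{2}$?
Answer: $270800483$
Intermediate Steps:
$P = 0$ ($P = \left(-2\right) 0 = 0$)
$I{\left(y \right)} = 9 - 9 y^{2}$ ($I{\left(y \right)} = - 9 \left(y y - 1\right) = - 9 \left(y^{2} - 1\right) = - 9 \left(-1 + y^{2}\right) = 9 - 9 y^{2}$)
$s{\left(x,S \right)} = \left(9 - 9 S^{2}\right)^{2}$ ($s{\left(x,S \right)} = \left(\left(9 - 9 S^{2}\right) + 0\right)^{2} = \left(9 - 9 S^{2}\right)^{2}$)
$-418 + s{\left(8 - 5,-20 \right)} 21 = -418 + 81 \left(-1 + \left(-20\right)^{2}\right)^{2} \cdot 21 = -418 + 81 \left(-1 + 400\right)^{2} \cdot 21 = -418 + 81 \cdot 399^{2} \cdot 21 = -418 + 81 \cdot 159201 \cdot 21 = -418 + 12895281 \cdot 21 = -418 + 270800901 = 270800483$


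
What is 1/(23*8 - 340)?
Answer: -1/156 ≈ -0.0064103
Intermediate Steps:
1/(23*8 - 340) = 1/(184 - 340) = 1/(-156) = -1/156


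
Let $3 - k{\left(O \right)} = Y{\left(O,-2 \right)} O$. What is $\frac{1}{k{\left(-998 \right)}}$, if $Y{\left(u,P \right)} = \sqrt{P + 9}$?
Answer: $- \frac{3}{6972019} + \frac{998 \sqrt{7}}{6972019} \approx 0.00037829$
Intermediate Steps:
$Y{\left(u,P \right)} = \sqrt{9 + P}$
$k{\left(O \right)} = 3 - O \sqrt{7}$ ($k{\left(O \right)} = 3 - \sqrt{9 - 2} O = 3 - \sqrt{7} O = 3 - O \sqrt{7}$)
$\frac{1}{k{\left(-998 \right)}} = \frac{1}{3 - - 998 \sqrt{7}} = \frac{1}{3 + 998 \sqrt{7}}$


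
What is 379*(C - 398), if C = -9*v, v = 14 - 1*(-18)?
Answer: -259994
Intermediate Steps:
v = 32 (v = 14 + 18 = 32)
C = -288 (C = -9*32 = -288)
379*(C - 398) = 379*(-288 - 398) = 379*(-686) = -259994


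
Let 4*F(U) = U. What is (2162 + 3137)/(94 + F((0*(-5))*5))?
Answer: 5299/94 ≈ 56.372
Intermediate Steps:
F(U) = U/4
(2162 + 3137)/(94 + F((0*(-5))*5)) = (2162 + 3137)/(94 + ((0*(-5))*5)/4) = 5299/(94 + (0*5)/4) = 5299/(94 + (¼)*0) = 5299/(94 + 0) = 5299/94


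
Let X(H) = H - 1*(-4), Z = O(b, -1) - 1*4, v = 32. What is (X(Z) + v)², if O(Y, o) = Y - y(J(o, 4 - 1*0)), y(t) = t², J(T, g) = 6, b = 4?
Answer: 0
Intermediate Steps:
O(Y, o) = -36 + Y (O(Y, o) = Y - 1*6² = Y - 1*36 = Y - 36 = -36 + Y)
Z = -36 (Z = (-36 + 4) - 1*4 = -32 - 4 = -36)
X(H) = 4 + H (X(H) = H + 4 = 4 + H)
(X(Z) + v)² = ((4 - 36) + 32)² = (-32 + 32)² = 0² = 0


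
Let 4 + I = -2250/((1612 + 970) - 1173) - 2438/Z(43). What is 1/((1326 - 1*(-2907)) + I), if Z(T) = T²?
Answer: 2605241/11009968797 ≈ 0.00023663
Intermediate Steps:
I = -18016356/2605241 (I = -4 + (-2250/((1612 + 970) - 1173) - 2438/(43²)) = -4 + (-2250/(2582 - 1173) - 2438/1849) = -4 + (-2250/1409 - 2438*1/1849) = -4 + (-2250*1/1409 - 2438/1849) = -4 + (-2250/1409 - 2438/1849) = -4 - 7595392/2605241 = -18016356/2605241 ≈ -6.9154)
1/((1326 - 1*(-2907)) + I) = 1/((1326 - 1*(-2907)) - 18016356/2605241) = 1/((1326 + 2907) - 18016356/2605241) = 1/(4233 - 18016356/2605241) = 1/(11009968797/2605241) = 2605241/11009968797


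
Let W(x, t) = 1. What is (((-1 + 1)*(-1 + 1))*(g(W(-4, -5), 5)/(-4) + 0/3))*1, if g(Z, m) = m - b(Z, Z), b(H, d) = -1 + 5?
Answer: 0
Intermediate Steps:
b(H, d) = 4
g(Z, m) = -4 + m (g(Z, m) = m - 1*4 = m - 4 = -4 + m)
(((-1 + 1)*(-1 + 1))*(g(W(-4, -5), 5)/(-4) + 0/3))*1 = (((-1 + 1)*(-1 + 1))*((-4 + 5)/(-4) + 0/3))*1 = ((0*0)*(1*(-¼) + 0*(⅓)))*1 = (0*(-¼ + 0))*1 = (0*(-¼))*1 = 0*1 = 0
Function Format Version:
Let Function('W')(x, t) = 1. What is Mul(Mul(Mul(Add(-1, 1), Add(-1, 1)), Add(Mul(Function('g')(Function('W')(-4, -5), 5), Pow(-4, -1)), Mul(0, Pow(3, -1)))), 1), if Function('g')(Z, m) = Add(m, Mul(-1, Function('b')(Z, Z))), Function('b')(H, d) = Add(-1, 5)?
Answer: 0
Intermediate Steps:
Function('b')(H, d) = 4
Function('g')(Z, m) = Add(-4, m) (Function('g')(Z, m) = Add(m, Mul(-1, 4)) = Add(m, -4) = Add(-4, m))
Mul(Mul(Mul(Add(-1, 1), Add(-1, 1)), Add(Mul(Function('g')(Function('W')(-4, -5), 5), Pow(-4, -1)), Mul(0, Pow(3, -1)))), 1) = Mul(Mul(Mul(Add(-1, 1), Add(-1, 1)), Add(Mul(Add(-4, 5), Pow(-4, -1)), Mul(0, Pow(3, -1)))), 1) = Mul(Mul(Mul(0, 0), Add(Mul(1, Rational(-1, 4)), Mul(0, Rational(1, 3)))), 1) = Mul(Mul(0, Add(Rational(-1, 4), 0)), 1) = Mul(Mul(0, Rational(-1, 4)), 1) = Mul(0, 1) = 0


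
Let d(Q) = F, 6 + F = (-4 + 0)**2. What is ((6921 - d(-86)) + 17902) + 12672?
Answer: 37485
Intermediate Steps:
F = 10 (F = -6 + (-4 + 0)**2 = -6 + (-4)**2 = -6 + 16 = 10)
d(Q) = 10
((6921 - d(-86)) + 17902) + 12672 = ((6921 - 1*10) + 17902) + 12672 = ((6921 - 10) + 17902) + 12672 = (6911 + 17902) + 12672 = 24813 + 12672 = 37485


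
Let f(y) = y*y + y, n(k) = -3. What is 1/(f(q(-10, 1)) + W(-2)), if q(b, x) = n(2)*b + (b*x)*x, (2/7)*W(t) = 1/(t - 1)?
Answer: 6/2513 ≈ 0.0023876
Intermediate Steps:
W(t) = 7/(2*(-1 + t)) (W(t) = 7/(2*(t - 1)) = 7/(2*(-1 + t)))
q(b, x) = -3*b + b*x² (q(b, x) = -3*b + (b*x)*x = -3*b + b*x²)
f(y) = y + y² (f(y) = y² + y = y + y²)
1/(f(q(-10, 1)) + W(-2)) = 1/((-10*(-3 + 1²))*(1 - 10*(-3 + 1²)) + 7/(2*(-1 - 2))) = 1/((-10*(-3 + 1))*(1 - 10*(-3 + 1)) + (7/2)/(-3)) = 1/((-10*(-2))*(1 - 10*(-2)) + (7/2)*(-⅓)) = 1/(20*(1 + 20) - 7/6) = 1/(20*21 - 7/6) = 1/(420 - 7/6) = 1/(2513/6) = 6/2513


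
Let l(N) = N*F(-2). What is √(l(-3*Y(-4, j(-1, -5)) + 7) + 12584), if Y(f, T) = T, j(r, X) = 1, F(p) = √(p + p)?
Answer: 2*√(3146 + 2*I) ≈ 112.18 + 0.035657*I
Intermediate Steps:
F(p) = √2*√p (F(p) = √(2*p) = √2*√p)
l(N) = 2*I*N (l(N) = N*(√2*√(-2)) = N*(√2*(I*√2)) = N*(2*I) = 2*I*N)
√(l(-3*Y(-4, j(-1, -5)) + 7) + 12584) = √(2*I*(-3*1 + 7) + 12584) = √(2*I*(-3 + 7) + 12584) = √(2*I*4 + 12584) = √(8*I + 12584) = √(12584 + 8*I)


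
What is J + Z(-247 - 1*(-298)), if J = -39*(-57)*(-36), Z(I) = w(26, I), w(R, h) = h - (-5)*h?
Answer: -79722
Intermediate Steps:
w(R, h) = 6*h (w(R, h) = h + 5*h = 6*h)
Z(I) = 6*I
J = -80028 (J = 2223*(-36) = -80028)
J + Z(-247 - 1*(-298)) = -80028 + 6*(-247 - 1*(-298)) = -80028 + 6*(-247 + 298) = -80028 + 6*51 = -80028 + 306 = -79722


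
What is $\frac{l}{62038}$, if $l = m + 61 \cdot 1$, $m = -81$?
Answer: $- \frac{10}{31019} \approx -0.00032238$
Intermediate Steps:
$l = -20$ ($l = -81 + 61 \cdot 1 = -81 + 61 = -20$)
$\frac{l}{62038} = - \frac{20}{62038} = \left(-20\right) \frac{1}{62038} = - \frac{10}{31019}$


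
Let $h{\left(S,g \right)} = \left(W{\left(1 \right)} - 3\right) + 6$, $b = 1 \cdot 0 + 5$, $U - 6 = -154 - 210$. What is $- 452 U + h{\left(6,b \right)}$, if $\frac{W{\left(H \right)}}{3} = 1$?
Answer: $161822$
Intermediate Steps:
$U = -358$ ($U = 6 - 364 = -358$)
$W{\left(H \right)} = 3$ ($W{\left(H \right)} = 3 \cdot 1 = 3$)
$b = 5$ ($b = 0 + 5 = 5$)
$h{\left(S,g \right)} = 6$ ($h{\left(S,g \right)} = \left(3 - 3\right) + 6 = 0 + 6 = 6$)
$- 452 U + h{\left(6,b \right)} = \left(-452\right) \left(-358\right) + 6 = 161816 + 6 = 161822$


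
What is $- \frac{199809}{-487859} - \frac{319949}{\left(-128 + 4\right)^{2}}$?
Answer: $- \frac{153017736007}{7501319984} \approx -20.399$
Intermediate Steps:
$- \frac{199809}{-487859} - \frac{319949}{\left(-128 + 4\right)^{2}} = \left(-199809\right) \left(- \frac{1}{487859}\right) - \frac{319949}{\left(-124\right)^{2}} = \frac{199809}{487859} - \frac{319949}{15376} = - \frac{153017736007}{7501319984}$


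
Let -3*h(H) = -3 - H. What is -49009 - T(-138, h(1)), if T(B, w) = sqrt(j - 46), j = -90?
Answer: -49009 - 2*I*sqrt(34) ≈ -49009.0 - 11.662*I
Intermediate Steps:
h(H) = 1 + H/3 (h(H) = -(-3 - H)/3 = 1 + H/3)
T(B, w) = 2*I*sqrt(34) (T(B, w) = sqrt(-90 - 46) = sqrt(-136) = 2*I*sqrt(34))
-49009 - T(-138, h(1)) = -49009 - 2*I*sqrt(34)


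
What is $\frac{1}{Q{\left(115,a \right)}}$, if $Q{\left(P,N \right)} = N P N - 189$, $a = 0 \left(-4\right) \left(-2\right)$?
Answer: $- \frac{1}{189} \approx -0.005291$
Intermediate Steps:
$a = 0$ ($a = 0 \left(-2\right) = 0$)
$Q{\left(P,N \right)} = -189 + P N^{2}$ ($Q{\left(P,N \right)} = P N^{2} - 189 = -189 + P N^{2}$)
$\frac{1}{Q{\left(115,a \right)}} = \frac{1}{-189 + 115 \cdot 0^{2}} = \frac{1}{-189 + 115 \cdot 0} = \frac{1}{-189 + 0} = \frac{1}{-189} = - \frac{1}{189}$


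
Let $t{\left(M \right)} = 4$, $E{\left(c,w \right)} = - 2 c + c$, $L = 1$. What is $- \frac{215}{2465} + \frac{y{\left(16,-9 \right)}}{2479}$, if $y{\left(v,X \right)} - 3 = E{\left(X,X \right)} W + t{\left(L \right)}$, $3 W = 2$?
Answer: $- \frac{100188}{1222147} \approx -0.081977$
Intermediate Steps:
$E{\left(c,w \right)} = - c$
$W = \frac{2}{3}$ ($W = \frac{1}{3} \cdot 2 = \frac{2}{3} \approx 0.66667$)
$y{\left(v,X \right)} = 7 - \frac{2 X}{3}$ ($y{\left(v,X \right)} = 3 + \left(- X \frac{2}{3} + 4\right) = 3 - \left(-4 + \frac{2 X}{3}\right) = 7 - \frac{2 X}{3}$)
$- \frac{215}{2465} + \frac{y{\left(16,-9 \right)}}{2479} = - \frac{215}{2465} + \frac{7 - -6}{2479} = \left(-215\right) \frac{1}{2465} + \left(7 + 6\right) \frac{1}{2479} = - \frac{43}{493} + 13 \cdot \frac{1}{2479} = - \frac{43}{493} + \frac{13}{2479} = - \frac{100188}{1222147}$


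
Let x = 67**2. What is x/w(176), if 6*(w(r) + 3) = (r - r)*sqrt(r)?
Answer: -4489/3 ≈ -1496.3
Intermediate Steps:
x = 4489
w(r) = -3 (w(r) = -3 + ((r - r)*sqrt(r))/6 = -3 + (0*sqrt(r))/6 = -3 + (1/6)*0 = -3 + 0 = -3)
x/w(176) = 4489/(-3) = 4489*(-1/3) = -4489/3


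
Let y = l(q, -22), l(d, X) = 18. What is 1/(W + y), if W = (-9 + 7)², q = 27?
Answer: 1/22 ≈ 0.045455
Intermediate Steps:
W = 4 (W = (-2)² = 4)
y = 18
1/(W + y) = 1/(4 + 18) = 1/22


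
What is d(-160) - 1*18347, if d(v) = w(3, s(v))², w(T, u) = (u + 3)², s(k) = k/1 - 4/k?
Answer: 1554349970237281/2560000 ≈ 6.0717e+8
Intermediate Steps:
s(k) = k - 4/k (s(k) = k*1 - 4/k = k - 4/k)
w(T, u) = (3 + u)²
d(v) = (3 + v - 4/v)⁴ (d(v) = ((3 + (v - 4/v))²)² = ((3 + v - 4/v)²)² = (3 + v - 4/v)⁴)
d(-160) - 1*18347 = (-4 + (-160)² + 3*(-160))⁴/(-160)⁴ - 1*18347 = (-4 + 25600 - 480)⁴/655360000 - 18347 = (1/655360000)*25116⁴ - 18347 = (1/655360000)*397925616270663936 - 18347 = 1554396938557281/2560000 - 18347 = 1554349970237281/2560000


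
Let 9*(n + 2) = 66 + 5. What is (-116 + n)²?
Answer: 982081/81 ≈ 12124.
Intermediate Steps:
n = 53/9 (n = -2 + (66 + 5)/9 = -2 + (⅑)*71 = -2 + 71/9 = 53/9 ≈ 5.8889)
(-116 + n)² = (-116 + 53/9)² = (-991/9)² = 982081/81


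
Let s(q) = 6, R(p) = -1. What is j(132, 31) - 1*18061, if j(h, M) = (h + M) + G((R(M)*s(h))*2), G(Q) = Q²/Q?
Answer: -17910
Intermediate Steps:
G(Q) = Q
j(h, M) = -12 + M + h (j(h, M) = (h + M) - 1*6*2 = (M + h) - 6*2 = (M + h) - 12 = -12 + M + h)
j(132, 31) - 1*18061 = (-12 + 31 + 132) - 1*18061 = 151 - 18061 = -17910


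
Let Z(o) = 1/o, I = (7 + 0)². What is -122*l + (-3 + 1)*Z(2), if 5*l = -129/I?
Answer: 15493/245 ≈ 63.237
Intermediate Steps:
I = 49 (I = 7² = 49)
l = -129/245 (l = (-129/49)/5 = (-129*1/49)/5 = (⅕)*(-129/49) = -129/245 ≈ -0.52653)
-122*l + (-3 + 1)*Z(2) = -122*(-129/245) + (-3 + 1)/2 = 15738/245 - 2*½ = 15738/245 - 1 = 15493/245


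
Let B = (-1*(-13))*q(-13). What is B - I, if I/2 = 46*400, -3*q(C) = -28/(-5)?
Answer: -552364/15 ≈ -36824.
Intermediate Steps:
q(C) = -28/15 (q(C) = -(-28)/(3*(-5)) = -(-28)*(-1)/(3*5) = -1/3*28/5 = -28/15)
B = -364/15 (B = -1*(-13)*(-28/15) = 13*(-28/15) = -364/15 ≈ -24.267)
I = 36800 (I = 2*(46*400) = 2*18400 = 36800)
B - I = -364/15 - 1*36800 = -364/15 - 36800 = -552364/15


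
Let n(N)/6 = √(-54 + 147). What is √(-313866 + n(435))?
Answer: √(-313866 + 6*√93) ≈ 560.19*I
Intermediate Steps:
n(N) = 6*√93 (n(N) = 6*√(-54 + 147) = 6*√93)
√(-313866 + n(435)) = √(-313866 + 6*√93)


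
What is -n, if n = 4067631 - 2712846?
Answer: -1354785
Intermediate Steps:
n = 1354785
-n = -1*1354785 = -1354785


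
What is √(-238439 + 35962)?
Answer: I*√202477 ≈ 449.97*I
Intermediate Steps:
√(-238439 + 35962) = √(-202477) = I*√202477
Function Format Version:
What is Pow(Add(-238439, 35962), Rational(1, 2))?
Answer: Mul(I, Pow(202477, Rational(1, 2))) ≈ Mul(449.97, I)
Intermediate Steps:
Pow(Add(-238439, 35962), Rational(1, 2)) = Pow(-202477, Rational(1, 2)) = Mul(I, Pow(202477, Rational(1, 2)))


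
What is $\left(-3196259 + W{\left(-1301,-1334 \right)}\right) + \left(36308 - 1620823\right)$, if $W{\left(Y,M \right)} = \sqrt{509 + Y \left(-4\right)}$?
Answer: $-4780774 + \sqrt{5713} \approx -4.7807 \cdot 10^{6}$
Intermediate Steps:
$W{\left(Y,M \right)} = \sqrt{509 - 4 Y}$
$\left(-3196259 + W{\left(-1301,-1334 \right)}\right) + \left(36308 - 1620823\right) = \left(-3196259 + \sqrt{509 - -5204}\right) + \left(36308 - 1620823\right) = \left(-3196259 + \sqrt{509 + 5204}\right) + \left(36308 - 1620823\right) = \left(-3196259 + \sqrt{5713}\right) - 1584515 = -4780774 + \sqrt{5713}$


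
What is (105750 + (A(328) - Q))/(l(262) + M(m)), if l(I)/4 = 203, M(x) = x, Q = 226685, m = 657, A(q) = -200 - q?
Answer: -121463/1469 ≈ -82.684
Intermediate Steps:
l(I) = 812 (l(I) = 4*203 = 812)
(105750 + (A(328) - Q))/(l(262) + M(m)) = (105750 + ((-200 - 1*328) - 1*226685))/(812 + 657) = (105750 + ((-200 - 328) - 226685))/1469 = (105750 + (-528 - 226685))*(1/1469) = (105750 - 227213)*(1/1469) = -121463*1/1469 = -121463/1469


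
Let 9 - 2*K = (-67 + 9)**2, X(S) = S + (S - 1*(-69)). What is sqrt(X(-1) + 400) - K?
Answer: 3355/2 + sqrt(467) ≈ 1699.1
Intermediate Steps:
X(S) = 69 + 2*S (X(S) = S + (S + 69) = S + (69 + S) = 69 + 2*S)
K = -3355/2 (K = 9/2 - (-67 + 9)**2/2 = 9/2 - 1/2*(-58)**2 = 9/2 - 1/2*3364 = 9/2 - 1682 = -3355/2 ≈ -1677.5)
sqrt(X(-1) + 400) - K = sqrt((69 + 2*(-1)) + 400) - 1*(-3355/2) = sqrt((69 - 2) + 400) + 3355/2 = sqrt(67 + 400) + 3355/2 = sqrt(467) + 3355/2 = 3355/2 + sqrt(467)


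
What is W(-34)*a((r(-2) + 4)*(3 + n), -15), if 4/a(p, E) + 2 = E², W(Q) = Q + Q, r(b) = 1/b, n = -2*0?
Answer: -272/223 ≈ -1.2197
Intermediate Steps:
n = 0
W(Q) = 2*Q
a(p, E) = 4/(-2 + E²)
W(-34)*a((r(-2) + 4)*(3 + n), -15) = (2*(-34))*(4/(-2 + (-15)²)) = -272/(-2 + 225) = -272/223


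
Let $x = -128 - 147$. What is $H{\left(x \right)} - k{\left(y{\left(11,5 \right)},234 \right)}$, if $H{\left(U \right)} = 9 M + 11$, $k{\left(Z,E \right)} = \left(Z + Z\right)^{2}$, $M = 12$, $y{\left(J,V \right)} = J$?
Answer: $-365$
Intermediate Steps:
$k{\left(Z,E \right)} = 4 Z^{2}$ ($k{\left(Z,E \right)} = \left(2 Z\right)^{2} = 4 Z^{2}$)
$x = -275$ ($x = -128 - 147 = -275$)
$H{\left(U \right)} = 119$ ($H{\left(U \right)} = 9 \cdot 12 + 11 = 108 + 11 = 119$)
$H{\left(x \right)} - k{\left(y{\left(11,5 \right)},234 \right)} = 119 - 4 \cdot 11^{2} = 119 - 4 \cdot 121 = 119 - 484 = -365$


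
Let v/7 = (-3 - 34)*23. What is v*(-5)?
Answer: 29785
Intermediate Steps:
v = -5957 (v = 7*((-3 - 34)*23) = 7*(-37*23) = 7*(-851) = -5957)
v*(-5) = -5957*(-5) = 29785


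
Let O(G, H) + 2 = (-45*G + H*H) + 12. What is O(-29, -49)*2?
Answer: 7432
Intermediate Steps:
O(G, H) = 10 + H² - 45*G (O(G, H) = -2 + ((-45*G + H*H) + 12) = -2 + ((-45*G + H²) + 12) = -2 + ((H² - 45*G) + 12) = -2 + (12 + H² - 45*G) = 10 + H² - 45*G)
O(-29, -49)*2 = (10 + (-49)² - 45*(-29))*2 = (10 + 2401 + 1305)*2 = 3716*2 = 7432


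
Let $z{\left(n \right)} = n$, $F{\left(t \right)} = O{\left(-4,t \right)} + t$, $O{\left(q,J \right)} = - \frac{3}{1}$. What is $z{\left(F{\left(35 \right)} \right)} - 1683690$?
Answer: $-1683658$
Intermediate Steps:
$O{\left(q,J \right)} = -3$ ($O{\left(q,J \right)} = \left(-3\right) 1 = -3$)
$F{\left(t \right)} = -3 + t$
$z{\left(F{\left(35 \right)} \right)} - 1683690 = \left(-3 + 35\right) - 1683690 = 32 - 1683690 = -1683658$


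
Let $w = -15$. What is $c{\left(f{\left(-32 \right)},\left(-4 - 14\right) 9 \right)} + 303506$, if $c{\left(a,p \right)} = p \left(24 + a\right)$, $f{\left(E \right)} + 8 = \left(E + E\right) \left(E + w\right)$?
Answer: $-186382$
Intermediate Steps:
$f{\left(E \right)} = -8 + 2 E \left(-15 + E\right)$ ($f{\left(E \right)} = -8 + \left(E + E\right) \left(E - 15\right) = -8 + 2 E \left(-15 + E\right)$)
$c{\left(f{\left(-32 \right)},\left(-4 - 14\right) 9 \right)} + 303506 = \left(-4 - 14\right) 9 \left(24 - \left(-952 - 2048\right)\right) + 303506 = \left(-18\right) 9 \left(24 + \left(-8 + 960 + 2 \cdot 1024\right)\right) + 303506 = - 162 \left(24 + \left(-8 + 960 + 2048\right)\right) + 303506 = - 162 \left(24 + 3000\right) + 303506 = \left(-162\right) 3024 + 303506 = -489888 + 303506 = -186382$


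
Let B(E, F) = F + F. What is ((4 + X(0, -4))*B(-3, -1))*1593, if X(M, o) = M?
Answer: -12744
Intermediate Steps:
B(E, F) = 2*F
((4 + X(0, -4))*B(-3, -1))*1593 = ((4 + 0)*(2*(-1)))*1593 = (4*(-2))*1593 = -8*1593 = -12744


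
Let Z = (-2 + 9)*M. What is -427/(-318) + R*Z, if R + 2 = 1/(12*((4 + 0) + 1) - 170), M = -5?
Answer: 125335/1749 ≈ 71.661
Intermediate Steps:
Z = -35 (Z = (-2 + 9)*(-5) = 7*(-5) = -35)
R = -221/110 (R = -2 + 1/(12*((4 + 0) + 1) - 170) = -2 + 1/(12*(4 + 1) - 170) = -2 + 1/(12*5 - 170) = -2 + 1/(60 - 170) = -2 + 1/(-110) = -2 - 1/110 = -221/110 ≈ -2.0091)
-427/(-318) + R*Z = -427/(-318) - 221/110*(-35) = -427*(-1/318) + 1547/22 = 427/318 + 1547/22 = 125335/1749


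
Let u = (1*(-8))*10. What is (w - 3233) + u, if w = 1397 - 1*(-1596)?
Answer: -320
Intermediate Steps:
w = 2993 (w = 1397 + 1596 = 2993)
u = -80 (u = -8*10 = -80)
(w - 3233) + u = (2993 - 3233) - 80 = -240 - 80 = -320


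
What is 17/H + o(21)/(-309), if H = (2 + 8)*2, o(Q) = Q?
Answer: 1611/2060 ≈ 0.78204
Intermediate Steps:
H = 20 (H = 10*2 = 20)
17/H + o(21)/(-309) = 17/20 + 21/(-309) = 17*(1/20) + 21*(-1/309) = 17/20 - 7/103 = 1611/2060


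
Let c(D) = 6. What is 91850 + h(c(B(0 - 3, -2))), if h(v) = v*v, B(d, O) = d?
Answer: 91886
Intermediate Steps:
h(v) = v²
91850 + h(c(B(0 - 3, -2))) = 91850 + 6² = 91850 + 36 = 91886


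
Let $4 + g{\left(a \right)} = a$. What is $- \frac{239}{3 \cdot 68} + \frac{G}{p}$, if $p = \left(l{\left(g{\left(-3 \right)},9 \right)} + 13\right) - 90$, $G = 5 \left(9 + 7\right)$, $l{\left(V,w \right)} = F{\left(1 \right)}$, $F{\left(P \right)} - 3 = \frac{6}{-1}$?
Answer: $- \frac{443}{204} \approx -2.1716$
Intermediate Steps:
$F{\left(P \right)} = -3$ ($F{\left(P \right)} = 3 + \frac{6}{-1} = 3 + 6 \left(-1\right) = 3 - 6 = -3$)
$g{\left(a \right)} = -4 + a$
$l{\left(V,w \right)} = -3$
$G = 80$ ($G = 5 \cdot 16 = 80$)
$p = -80$ ($p = \left(-3 + 13\right) - 90 = 10 - 90 = -80$)
$- \frac{239}{3 \cdot 68} + \frac{G}{p} = - \frac{239}{3 \cdot 68} + \frac{80}{-80} = - \frac{239}{204} + 80 \left(- \frac{1}{80}\right) = \left(-239\right) \frac{1}{204} - 1 = - \frac{239}{204} - 1 = - \frac{443}{204}$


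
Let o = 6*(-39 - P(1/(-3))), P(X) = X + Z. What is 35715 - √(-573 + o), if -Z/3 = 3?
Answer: 35715 - I*√751 ≈ 35715.0 - 27.404*I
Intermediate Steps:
Z = -9 (Z = -3*3 = -9)
P(X) = -9 + X (P(X) = X - 9 = -9 + X)
o = -178 (o = 6*(-39 - (-9 + 1/(-3))) = 6*(-39 - (-9 + 1*(-⅓))) = 6*(-39 - (-9 - ⅓)) = 6*(-39 - 1*(-28/3)) = 6*(-39 + 28/3) = 6*(-89/3) = -178)
35715 - √(-573 + o) = 35715 - √(-573 - 178) = 35715 - √(-751) = 35715 - I*√751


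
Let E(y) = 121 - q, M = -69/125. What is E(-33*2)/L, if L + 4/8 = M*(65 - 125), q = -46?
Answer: 8350/1631 ≈ 5.1196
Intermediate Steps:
M = -69/125 (M = -69*1/125 = -69/125 ≈ -0.55200)
E(y) = 167 (E(y) = 121 - 1*(-46) = 121 + 46 = 167)
L = 1631/50 (L = -1/2 - 69*(65 - 125)/125 = -1/2 - 69/125*(-60) = -1/2 + 828/25 = 1631/50 ≈ 32.620)
E(-33*2)/L = 167/(1631/50) = 167*(50/1631) = 8350/1631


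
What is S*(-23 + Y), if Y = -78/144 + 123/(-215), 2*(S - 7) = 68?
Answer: -5101507/5160 ≈ -988.66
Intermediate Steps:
S = 41 (S = 7 + (½)*68 = 7 + 34 = 41)
Y = -5747/5160 (Y = -78*1/144 + 123*(-1/215) = -13/24 - 123/215 = -5747/5160 ≈ -1.1138)
S*(-23 + Y) = 41*(-23 - 5747/5160) = 41*(-124427/5160) = -5101507/5160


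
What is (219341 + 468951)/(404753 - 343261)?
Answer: 172073/15373 ≈ 11.193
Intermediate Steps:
(219341 + 468951)/(404753 - 343261) = 688292/61492 = 688292*(1/61492) = 172073/15373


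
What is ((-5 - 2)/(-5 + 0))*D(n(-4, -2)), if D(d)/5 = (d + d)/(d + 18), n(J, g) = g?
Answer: -7/4 ≈ -1.7500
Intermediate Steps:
D(d) = 10*d/(18 + d) (D(d) = 5*((d + d)/(d + 18)) = 5*((2*d)/(18 + d)) = 5*(2*d/(18 + d)) = 10*d/(18 + d))
((-5 - 2)/(-5 + 0))*D(n(-4, -2)) = ((-5 - 2)/(-5 + 0))*(10*(-2)/(18 - 2)) = (-7/(-5))*(10*(-2)/16) = (-7*(-⅕))*(10*(-2)*(1/16)) = (7/5)*(-5/4) = -7/4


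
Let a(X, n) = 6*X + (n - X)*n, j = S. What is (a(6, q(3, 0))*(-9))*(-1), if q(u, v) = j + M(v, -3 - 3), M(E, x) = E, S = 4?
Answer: 252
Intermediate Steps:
j = 4
q(u, v) = 4 + v
a(X, n) = 6*X + n*(n - X)
(a(6, q(3, 0))*(-9))*(-1) = (((4 + 0)² + 6*6 - 1*6*(4 + 0))*(-9))*(-1) = ((4² + 36 - 1*6*4)*(-9))*(-1) = ((16 + 36 - 24)*(-9))*(-1) = (28*(-9))*(-1) = -252*(-1) = 252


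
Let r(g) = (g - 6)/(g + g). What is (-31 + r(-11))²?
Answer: 442225/484 ≈ 913.69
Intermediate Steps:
r(g) = (-6 + g)/(2*g) (r(g) = (-6 + g)/((2*g)) = (-6 + g)*(1/(2*g)) = (-6 + g)/(2*g))
(-31 + r(-11))² = (-31 + (½)*(-6 - 11)/(-11))² = (-31 + (½)*(-1/11)*(-17))² = (-31 + 17/22)² = (-665/22)² = 442225/484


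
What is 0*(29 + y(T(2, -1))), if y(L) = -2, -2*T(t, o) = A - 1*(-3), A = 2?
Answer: 0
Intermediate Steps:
T(t, o) = -5/2 (T(t, o) = -(2 - 1*(-3))/2 = -(2 + 3)/2 = -1/2*5 = -5/2)
0*(29 + y(T(2, -1))) = 0*(29 - 2) = 0*27 = 0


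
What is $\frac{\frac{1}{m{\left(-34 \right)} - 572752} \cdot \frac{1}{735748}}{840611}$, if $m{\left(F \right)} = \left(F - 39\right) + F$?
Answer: $- \frac{1}{354300609563498052} \approx -2.8225 \cdot 10^{-18}$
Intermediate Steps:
$m{\left(F \right)} = -39 + 2 F$ ($m{\left(F \right)} = \left(-39 + F\right) + F = -39 + 2 F$)
$\frac{\frac{1}{m{\left(-34 \right)} - 572752} \cdot \frac{1}{735748}}{840611} = \frac{\frac{1}{\left(-39 + 2 \left(-34\right)\right) - 572752} \cdot \frac{1}{735748}}{840611} = \frac{1}{\left(-39 - 68\right) - 572752} \cdot \frac{1}{735748} \cdot \frac{1}{840611} = \frac{1}{-107 - 572752} \cdot \frac{1}{735748} \cdot \frac{1}{840611} = \frac{1}{-572859} \cdot \frac{1}{735748} \cdot \frac{1}{840611} = \left(- \frac{1}{572859}\right) \frac{1}{735748} \cdot \frac{1}{840611} = \left(- \frac{1}{421479863532}\right) \frac{1}{840611} = - \frac{1}{354300609563498052}$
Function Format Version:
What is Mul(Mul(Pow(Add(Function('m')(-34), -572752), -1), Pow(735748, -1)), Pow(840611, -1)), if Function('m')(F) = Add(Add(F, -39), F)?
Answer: Rational(-1, 354300609563498052) ≈ -2.8225e-18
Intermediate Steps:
Function('m')(F) = Add(-39, Mul(2, F)) (Function('m')(F) = Add(Add(-39, F), F) = Add(-39, Mul(2, F)))
Mul(Mul(Pow(Add(Function('m')(-34), -572752), -1), Pow(735748, -1)), Pow(840611, -1)) = Mul(Mul(Pow(Add(Add(-39, Mul(2, -34)), -572752), -1), Pow(735748, -1)), Pow(840611, -1)) = Mul(Mul(Pow(Add(Add(-39, -68), -572752), -1), Rational(1, 735748)), Rational(1, 840611)) = Mul(Mul(Pow(Add(-107, -572752), -1), Rational(1, 735748)), Rational(1, 840611)) = Mul(Mul(Pow(-572859, -1), Rational(1, 735748)), Rational(1, 840611)) = Mul(Mul(Rational(-1, 572859), Rational(1, 735748)), Rational(1, 840611)) = Mul(Rational(-1, 421479863532), Rational(1, 840611)) = Rational(-1, 354300609563498052)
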